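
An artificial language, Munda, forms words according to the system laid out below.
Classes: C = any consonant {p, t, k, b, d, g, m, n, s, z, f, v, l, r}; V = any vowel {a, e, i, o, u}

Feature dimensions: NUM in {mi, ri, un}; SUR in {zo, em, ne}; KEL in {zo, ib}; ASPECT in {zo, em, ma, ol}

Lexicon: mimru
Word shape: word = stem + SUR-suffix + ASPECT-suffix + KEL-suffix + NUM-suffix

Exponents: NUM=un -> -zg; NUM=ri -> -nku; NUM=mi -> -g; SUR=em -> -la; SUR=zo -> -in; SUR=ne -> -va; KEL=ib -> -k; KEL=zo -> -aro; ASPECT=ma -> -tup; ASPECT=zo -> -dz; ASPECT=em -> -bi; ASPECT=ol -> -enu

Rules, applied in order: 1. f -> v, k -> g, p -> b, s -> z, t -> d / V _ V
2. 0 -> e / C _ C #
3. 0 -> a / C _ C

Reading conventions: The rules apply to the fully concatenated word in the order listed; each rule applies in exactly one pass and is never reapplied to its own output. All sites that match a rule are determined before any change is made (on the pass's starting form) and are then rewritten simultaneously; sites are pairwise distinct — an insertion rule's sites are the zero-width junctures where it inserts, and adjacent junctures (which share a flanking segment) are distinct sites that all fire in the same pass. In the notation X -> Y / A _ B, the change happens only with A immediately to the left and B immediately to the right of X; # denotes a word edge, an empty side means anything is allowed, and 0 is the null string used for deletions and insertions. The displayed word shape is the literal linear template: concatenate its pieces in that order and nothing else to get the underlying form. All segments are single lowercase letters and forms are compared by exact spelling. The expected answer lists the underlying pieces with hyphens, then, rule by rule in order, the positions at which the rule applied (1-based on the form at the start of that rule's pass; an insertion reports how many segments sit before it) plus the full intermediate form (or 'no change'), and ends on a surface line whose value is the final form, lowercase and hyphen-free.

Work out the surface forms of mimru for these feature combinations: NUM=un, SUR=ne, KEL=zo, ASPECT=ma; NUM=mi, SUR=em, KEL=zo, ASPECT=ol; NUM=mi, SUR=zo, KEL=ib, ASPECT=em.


cell NUM=un, SUR=ne, KEL=zo, ASPECT=ma:
underlying: mimru-va-tup-aro-zg
1. f -> v, k -> g, p -> b, s -> z, t -> d / V _ V: fires at position(s) 8, 10: mimruvadubarozg
2. 0 -> e / C _ C #: inserts after position(s) 14: mimruvadubarozeg
3. 0 -> a / C _ C: inserts after position(s) 3: mimaruvadubarozeg
surface: mimaruvadubarozeg

cell NUM=mi, SUR=em, KEL=zo, ASPECT=ol:
underlying: mimru-la-enu-aro-g
1. f -> v, k -> g, p -> b, s -> z, t -> d / V _ V: no change
2. 0 -> e / C _ C #: no change
3. 0 -> a / C _ C: inserts after position(s) 3: mimarulaenuarog
surface: mimarulaenuarog

cell NUM=mi, SUR=zo, KEL=ib, ASPECT=em:
underlying: mimru-in-bi-k-g
1. f -> v, k -> g, p -> b, s -> z, t -> d / V _ V: no change
2. 0 -> e / C _ C #: inserts after position(s) 10: mimruinbikeg
3. 0 -> a / C _ C: inserts after position(s) 3, 7: mimaruinabikeg
surface: mimaruinabikeg


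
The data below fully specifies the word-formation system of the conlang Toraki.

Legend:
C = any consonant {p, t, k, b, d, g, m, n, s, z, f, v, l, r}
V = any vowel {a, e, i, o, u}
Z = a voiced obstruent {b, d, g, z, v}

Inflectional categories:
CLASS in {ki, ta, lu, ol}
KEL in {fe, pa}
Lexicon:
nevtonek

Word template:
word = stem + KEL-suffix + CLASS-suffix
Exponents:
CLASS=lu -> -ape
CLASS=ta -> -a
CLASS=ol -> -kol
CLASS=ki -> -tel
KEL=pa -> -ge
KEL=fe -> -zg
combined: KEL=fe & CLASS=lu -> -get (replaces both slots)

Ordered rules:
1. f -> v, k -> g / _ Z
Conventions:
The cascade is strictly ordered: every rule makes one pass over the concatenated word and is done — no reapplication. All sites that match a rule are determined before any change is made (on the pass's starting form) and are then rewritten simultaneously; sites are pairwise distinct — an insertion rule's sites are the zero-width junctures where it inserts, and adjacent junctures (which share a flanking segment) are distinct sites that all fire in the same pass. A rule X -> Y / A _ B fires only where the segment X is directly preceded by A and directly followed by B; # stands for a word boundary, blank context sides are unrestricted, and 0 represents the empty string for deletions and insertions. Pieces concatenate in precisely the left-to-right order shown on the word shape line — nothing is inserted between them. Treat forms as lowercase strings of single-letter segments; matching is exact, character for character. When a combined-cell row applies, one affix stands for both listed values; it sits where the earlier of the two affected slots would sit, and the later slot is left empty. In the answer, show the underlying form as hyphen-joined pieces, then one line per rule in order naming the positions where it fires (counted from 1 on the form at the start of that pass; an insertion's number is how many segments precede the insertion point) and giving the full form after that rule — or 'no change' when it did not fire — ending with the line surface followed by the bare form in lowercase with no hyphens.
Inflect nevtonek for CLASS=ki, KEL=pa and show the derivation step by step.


underlying: nevtonek-ge-tel
1. f -> v, k -> g / _ Z: fires at position(s) 8: nevtoneggetel
surface: nevtoneggetel


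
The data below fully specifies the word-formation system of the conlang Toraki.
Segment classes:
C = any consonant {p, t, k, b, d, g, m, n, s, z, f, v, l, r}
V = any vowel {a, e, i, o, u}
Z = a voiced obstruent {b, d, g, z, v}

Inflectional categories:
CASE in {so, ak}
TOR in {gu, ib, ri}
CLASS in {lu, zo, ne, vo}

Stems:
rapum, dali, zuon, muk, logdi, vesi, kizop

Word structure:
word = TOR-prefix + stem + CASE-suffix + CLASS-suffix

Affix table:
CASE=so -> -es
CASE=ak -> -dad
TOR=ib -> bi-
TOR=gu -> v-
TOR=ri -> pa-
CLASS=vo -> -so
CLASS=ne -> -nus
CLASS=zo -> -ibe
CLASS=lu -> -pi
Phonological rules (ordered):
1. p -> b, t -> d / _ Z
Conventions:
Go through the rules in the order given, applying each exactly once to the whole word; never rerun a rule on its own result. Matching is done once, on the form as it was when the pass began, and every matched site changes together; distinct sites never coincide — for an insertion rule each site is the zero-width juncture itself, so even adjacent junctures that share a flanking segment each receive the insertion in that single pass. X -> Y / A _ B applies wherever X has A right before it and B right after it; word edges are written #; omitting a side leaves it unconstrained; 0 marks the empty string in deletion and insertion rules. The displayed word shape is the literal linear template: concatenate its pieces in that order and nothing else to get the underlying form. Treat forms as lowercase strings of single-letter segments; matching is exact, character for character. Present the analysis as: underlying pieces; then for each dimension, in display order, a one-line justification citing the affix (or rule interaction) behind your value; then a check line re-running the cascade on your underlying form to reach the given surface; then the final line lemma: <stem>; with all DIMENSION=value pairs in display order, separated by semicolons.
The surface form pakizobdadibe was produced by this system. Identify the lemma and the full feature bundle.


underlying: pa-kizop-dad-ibe
CASE=ak - signalled by the affix -dad
TOR=ri - signalled by the affix pa-
CLASS=zo - signalled by the affix -ibe
check: pakizopdadibe -> pakizobdadibe
lemma: kizop; CASE=ak; TOR=ri; CLASS=zo


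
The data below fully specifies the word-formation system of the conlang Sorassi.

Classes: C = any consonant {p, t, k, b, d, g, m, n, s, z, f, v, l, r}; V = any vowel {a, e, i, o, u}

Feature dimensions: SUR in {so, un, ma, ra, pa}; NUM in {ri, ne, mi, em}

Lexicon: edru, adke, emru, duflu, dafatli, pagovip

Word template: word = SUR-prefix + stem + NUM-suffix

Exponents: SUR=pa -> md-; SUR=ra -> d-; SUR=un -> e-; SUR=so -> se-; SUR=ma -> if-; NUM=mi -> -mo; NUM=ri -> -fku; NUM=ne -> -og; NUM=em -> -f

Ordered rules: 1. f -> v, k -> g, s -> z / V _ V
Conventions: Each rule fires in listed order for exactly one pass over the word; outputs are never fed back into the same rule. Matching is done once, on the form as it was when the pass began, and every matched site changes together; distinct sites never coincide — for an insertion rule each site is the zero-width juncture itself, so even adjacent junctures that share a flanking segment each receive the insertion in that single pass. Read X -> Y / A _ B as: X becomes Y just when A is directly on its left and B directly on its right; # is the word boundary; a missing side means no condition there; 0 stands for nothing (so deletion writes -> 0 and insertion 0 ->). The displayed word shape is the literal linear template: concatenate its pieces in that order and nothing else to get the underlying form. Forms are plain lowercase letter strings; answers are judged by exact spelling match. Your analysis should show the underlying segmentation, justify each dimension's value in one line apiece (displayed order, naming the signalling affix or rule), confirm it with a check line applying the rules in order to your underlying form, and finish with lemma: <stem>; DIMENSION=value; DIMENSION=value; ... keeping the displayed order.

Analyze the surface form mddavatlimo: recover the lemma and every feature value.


underlying: md-dafatli-mo
SUR=pa - signalled by the affix md-
NUM=mi - signalled by the affix -mo
check: mddafatlimo -> mddavatlimo
lemma: dafatli; SUR=pa; NUM=mi


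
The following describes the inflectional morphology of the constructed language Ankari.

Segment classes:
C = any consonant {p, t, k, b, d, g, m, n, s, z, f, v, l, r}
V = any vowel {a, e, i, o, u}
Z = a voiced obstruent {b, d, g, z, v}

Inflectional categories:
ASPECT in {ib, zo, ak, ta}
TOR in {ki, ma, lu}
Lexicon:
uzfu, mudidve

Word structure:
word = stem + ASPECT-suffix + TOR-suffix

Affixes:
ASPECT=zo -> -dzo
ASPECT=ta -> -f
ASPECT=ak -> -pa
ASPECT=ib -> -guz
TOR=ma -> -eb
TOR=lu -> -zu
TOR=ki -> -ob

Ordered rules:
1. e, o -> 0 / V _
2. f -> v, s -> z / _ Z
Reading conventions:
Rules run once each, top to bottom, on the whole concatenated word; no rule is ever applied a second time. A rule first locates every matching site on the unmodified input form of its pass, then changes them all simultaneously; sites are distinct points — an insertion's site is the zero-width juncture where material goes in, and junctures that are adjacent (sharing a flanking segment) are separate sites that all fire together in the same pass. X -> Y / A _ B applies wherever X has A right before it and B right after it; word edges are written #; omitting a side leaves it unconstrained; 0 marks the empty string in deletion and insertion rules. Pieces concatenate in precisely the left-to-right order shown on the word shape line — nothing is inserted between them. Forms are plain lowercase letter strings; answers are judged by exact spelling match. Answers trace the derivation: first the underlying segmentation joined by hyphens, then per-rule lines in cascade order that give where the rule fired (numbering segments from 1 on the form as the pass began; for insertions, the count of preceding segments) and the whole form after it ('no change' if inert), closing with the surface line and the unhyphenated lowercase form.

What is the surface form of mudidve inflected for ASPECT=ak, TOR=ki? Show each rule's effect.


underlying: mudidve-pa-ob
1. e, o -> 0 / V _: fires at position(s) 10: mudidvepab
2. f -> v, s -> z / _ Z: no change
surface: mudidvepab


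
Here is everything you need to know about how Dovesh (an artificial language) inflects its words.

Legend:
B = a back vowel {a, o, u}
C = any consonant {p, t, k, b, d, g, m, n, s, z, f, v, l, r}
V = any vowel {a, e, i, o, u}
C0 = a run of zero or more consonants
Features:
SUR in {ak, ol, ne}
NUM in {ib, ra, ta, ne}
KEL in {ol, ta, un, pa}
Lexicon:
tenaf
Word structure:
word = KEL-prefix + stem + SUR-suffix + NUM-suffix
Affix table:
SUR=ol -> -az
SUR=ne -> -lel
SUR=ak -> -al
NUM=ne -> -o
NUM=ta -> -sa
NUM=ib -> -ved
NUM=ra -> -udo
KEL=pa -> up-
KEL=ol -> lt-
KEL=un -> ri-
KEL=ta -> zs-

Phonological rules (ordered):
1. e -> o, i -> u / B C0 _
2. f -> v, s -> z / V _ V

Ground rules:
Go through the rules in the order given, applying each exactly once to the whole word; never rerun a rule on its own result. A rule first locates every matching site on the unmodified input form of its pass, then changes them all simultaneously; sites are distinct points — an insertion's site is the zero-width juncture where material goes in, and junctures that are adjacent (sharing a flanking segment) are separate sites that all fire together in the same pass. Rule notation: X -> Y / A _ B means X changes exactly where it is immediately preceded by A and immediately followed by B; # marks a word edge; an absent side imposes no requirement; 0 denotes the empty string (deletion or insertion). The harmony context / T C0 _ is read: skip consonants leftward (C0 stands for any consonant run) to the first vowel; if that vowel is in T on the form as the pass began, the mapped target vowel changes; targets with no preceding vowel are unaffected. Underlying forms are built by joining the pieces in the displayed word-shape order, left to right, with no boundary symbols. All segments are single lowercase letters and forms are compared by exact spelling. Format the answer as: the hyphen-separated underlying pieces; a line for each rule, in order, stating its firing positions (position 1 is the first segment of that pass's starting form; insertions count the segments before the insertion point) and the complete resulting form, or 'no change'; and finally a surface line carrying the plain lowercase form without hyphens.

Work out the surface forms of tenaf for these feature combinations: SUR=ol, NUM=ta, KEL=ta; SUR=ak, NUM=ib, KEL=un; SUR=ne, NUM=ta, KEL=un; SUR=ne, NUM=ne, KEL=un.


cell SUR=ol, NUM=ta, KEL=ta:
underlying: zs-tenaf-az-sa
1. e -> o, i -> u / B C0 _: no change
2. f -> v, s -> z / V _ V: fires at position(s) 7: zstenavazsa
surface: zstenavazsa

cell SUR=ak, NUM=ib, KEL=un:
underlying: ri-tenaf-al-ved
1. e -> o, i -> u / B C0 _: fires at position(s) 11: ritenafalvod
2. f -> v, s -> z / V _ V: fires at position(s) 7: ritenavalvod
surface: ritenavalvod

cell SUR=ne, NUM=ta, KEL=un:
underlying: ri-tenaf-lel-sa
1. e -> o, i -> u / B C0 _: fires at position(s) 9: ritenaflolsa
2. f -> v, s -> z / V _ V: no change
surface: ritenaflolsa

cell SUR=ne, NUM=ne, KEL=un:
underlying: ri-tenaf-lel-o
1. e -> o, i -> u / B C0 _: fires at position(s) 9: ritenaflolo
2. f -> v, s -> z / V _ V: no change
surface: ritenaflolo


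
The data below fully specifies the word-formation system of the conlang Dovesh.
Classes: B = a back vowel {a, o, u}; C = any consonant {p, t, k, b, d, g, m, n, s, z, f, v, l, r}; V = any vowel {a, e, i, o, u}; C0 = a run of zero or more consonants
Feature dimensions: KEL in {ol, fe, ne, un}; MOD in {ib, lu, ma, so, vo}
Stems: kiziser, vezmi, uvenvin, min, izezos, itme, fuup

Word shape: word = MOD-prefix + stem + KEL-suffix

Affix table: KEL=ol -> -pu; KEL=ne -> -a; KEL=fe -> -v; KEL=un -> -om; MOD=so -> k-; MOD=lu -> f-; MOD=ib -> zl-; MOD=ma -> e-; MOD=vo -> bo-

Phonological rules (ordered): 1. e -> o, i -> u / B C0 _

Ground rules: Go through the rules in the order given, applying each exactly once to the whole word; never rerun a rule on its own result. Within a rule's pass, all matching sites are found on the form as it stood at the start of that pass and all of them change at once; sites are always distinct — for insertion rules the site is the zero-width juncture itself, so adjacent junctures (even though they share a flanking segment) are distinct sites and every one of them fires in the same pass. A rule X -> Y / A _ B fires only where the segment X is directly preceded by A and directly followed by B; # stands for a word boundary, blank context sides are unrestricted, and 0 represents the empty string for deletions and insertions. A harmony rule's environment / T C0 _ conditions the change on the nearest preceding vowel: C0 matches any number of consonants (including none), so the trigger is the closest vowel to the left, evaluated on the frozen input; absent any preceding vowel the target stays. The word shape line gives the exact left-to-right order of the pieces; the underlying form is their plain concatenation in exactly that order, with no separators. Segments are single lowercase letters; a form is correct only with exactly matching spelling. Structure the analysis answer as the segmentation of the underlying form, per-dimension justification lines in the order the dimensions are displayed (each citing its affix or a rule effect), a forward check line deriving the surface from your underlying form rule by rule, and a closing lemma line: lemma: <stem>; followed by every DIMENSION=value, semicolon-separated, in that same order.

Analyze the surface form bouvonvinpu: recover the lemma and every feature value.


underlying: bo-uvenvin-pu
KEL=ol - signalled by the affix -pu
MOD=vo - signalled by the affix bo-
check: bouvenvinpu -> bouvonvinpu
lemma: uvenvin; KEL=ol; MOD=vo


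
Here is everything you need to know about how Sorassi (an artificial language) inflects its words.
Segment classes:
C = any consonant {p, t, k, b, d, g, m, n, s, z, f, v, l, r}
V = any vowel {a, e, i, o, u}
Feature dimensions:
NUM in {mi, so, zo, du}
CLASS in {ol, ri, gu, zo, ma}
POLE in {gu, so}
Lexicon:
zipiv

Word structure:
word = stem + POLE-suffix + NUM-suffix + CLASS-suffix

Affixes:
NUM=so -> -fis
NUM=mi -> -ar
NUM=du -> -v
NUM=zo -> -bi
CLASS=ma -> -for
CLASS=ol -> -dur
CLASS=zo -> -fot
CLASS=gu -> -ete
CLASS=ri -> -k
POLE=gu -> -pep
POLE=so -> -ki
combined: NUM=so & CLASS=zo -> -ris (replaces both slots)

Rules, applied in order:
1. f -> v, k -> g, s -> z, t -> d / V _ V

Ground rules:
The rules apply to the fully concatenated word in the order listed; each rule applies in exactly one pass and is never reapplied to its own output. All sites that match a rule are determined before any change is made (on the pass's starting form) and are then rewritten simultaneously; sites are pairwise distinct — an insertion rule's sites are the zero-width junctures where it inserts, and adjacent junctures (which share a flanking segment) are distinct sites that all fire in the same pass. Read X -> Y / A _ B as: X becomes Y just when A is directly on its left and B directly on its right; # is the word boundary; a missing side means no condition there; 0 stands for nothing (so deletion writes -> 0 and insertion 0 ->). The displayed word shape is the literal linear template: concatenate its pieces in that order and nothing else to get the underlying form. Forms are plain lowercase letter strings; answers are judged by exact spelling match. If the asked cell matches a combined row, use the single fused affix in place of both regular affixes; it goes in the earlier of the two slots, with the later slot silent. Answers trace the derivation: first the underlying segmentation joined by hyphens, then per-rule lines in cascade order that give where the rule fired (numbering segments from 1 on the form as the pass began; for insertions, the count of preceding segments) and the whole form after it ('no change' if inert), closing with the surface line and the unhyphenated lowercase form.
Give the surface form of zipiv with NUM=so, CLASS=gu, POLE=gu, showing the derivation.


underlying: zipiv-pep-fis-ete
1. f -> v, k -> g, s -> z, t -> d / V _ V: fires at position(s) 11, 13: zipivpepfizede
surface: zipivpepfizede


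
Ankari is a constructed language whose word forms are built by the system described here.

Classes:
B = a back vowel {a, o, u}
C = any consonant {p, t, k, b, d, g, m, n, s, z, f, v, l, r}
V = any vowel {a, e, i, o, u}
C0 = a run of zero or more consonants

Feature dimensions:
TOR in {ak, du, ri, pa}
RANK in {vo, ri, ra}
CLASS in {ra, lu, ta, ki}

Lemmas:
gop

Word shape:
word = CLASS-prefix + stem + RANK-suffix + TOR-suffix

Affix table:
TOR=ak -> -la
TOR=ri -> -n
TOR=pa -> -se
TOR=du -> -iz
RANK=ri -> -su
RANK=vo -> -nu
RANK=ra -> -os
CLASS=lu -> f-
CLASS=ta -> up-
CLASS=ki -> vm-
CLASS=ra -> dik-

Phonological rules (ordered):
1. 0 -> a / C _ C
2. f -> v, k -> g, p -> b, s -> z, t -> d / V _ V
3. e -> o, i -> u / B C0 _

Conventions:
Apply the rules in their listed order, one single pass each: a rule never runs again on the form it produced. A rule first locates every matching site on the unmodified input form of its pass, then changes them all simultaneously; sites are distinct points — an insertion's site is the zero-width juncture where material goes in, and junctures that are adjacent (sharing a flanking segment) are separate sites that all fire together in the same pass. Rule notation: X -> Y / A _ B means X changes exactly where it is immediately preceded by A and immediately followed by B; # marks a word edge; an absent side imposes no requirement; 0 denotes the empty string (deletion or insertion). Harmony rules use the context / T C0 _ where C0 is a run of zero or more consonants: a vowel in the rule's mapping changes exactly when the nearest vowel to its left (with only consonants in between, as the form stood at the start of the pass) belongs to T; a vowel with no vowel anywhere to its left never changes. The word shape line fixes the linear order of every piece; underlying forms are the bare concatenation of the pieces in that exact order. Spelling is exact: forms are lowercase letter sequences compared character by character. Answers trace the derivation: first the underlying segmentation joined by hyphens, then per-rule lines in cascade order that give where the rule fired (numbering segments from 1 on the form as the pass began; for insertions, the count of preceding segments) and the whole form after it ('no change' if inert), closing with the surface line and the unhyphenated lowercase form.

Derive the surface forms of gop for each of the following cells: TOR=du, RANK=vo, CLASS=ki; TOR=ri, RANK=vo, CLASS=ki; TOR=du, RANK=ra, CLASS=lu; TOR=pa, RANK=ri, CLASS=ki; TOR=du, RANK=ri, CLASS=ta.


cell TOR=du, RANK=vo, CLASS=ki:
underlying: vm-gop-nu-iz
1. 0 -> a / C _ C: inserts after position(s) 1, 2, 5: vamagopanuiz
2. f -> v, k -> g, p -> b, s -> z, t -> d / V _ V: fires at position(s) 7: vamagobanuiz
3. e -> o, i -> u / B C0 _: fires at position(s) 11: vamagobanuuz
surface: vamagobanuuz

cell TOR=ri, RANK=vo, CLASS=ki:
underlying: vm-gop-nu-n
1. 0 -> a / C _ C: inserts after position(s) 1, 2, 5: vamagopanun
2. f -> v, k -> g, p -> b, s -> z, t -> d / V _ V: fires at position(s) 7: vamagobanun
3. e -> o, i -> u / B C0 _: no change
surface: vamagobanun

cell TOR=du, RANK=ra, CLASS=lu:
underlying: f-gop-os-iz
1. 0 -> a / C _ C: inserts after position(s) 1: fagoposiz
2. f -> v, k -> g, p -> b, s -> z, t -> d / V _ V: fires at position(s) 5, 7: fagoboziz
3. e -> o, i -> u / B C0 _: fires at position(s) 8: fagobozuz
surface: fagobozuz

cell TOR=pa, RANK=ri, CLASS=ki:
underlying: vm-gop-su-se
1. 0 -> a / C _ C: inserts after position(s) 1, 2, 5: vamagopasuse
2. f -> v, k -> g, p -> b, s -> z, t -> d / V _ V: fires at position(s) 7, 9, 11: vamagobazuze
3. e -> o, i -> u / B C0 _: fires at position(s) 12: vamagobazuzo
surface: vamagobazuzo

cell TOR=du, RANK=ri, CLASS=ta:
underlying: up-gop-su-iz
1. 0 -> a / C _ C: inserts after position(s) 2, 5: upagopasuiz
2. f -> v, k -> g, p -> b, s -> z, t -> d / V _ V: fires at position(s) 2, 6, 8: ubagobazuiz
3. e -> o, i -> u / B C0 _: fires at position(s) 10: ubagobazuuz
surface: ubagobazuuz


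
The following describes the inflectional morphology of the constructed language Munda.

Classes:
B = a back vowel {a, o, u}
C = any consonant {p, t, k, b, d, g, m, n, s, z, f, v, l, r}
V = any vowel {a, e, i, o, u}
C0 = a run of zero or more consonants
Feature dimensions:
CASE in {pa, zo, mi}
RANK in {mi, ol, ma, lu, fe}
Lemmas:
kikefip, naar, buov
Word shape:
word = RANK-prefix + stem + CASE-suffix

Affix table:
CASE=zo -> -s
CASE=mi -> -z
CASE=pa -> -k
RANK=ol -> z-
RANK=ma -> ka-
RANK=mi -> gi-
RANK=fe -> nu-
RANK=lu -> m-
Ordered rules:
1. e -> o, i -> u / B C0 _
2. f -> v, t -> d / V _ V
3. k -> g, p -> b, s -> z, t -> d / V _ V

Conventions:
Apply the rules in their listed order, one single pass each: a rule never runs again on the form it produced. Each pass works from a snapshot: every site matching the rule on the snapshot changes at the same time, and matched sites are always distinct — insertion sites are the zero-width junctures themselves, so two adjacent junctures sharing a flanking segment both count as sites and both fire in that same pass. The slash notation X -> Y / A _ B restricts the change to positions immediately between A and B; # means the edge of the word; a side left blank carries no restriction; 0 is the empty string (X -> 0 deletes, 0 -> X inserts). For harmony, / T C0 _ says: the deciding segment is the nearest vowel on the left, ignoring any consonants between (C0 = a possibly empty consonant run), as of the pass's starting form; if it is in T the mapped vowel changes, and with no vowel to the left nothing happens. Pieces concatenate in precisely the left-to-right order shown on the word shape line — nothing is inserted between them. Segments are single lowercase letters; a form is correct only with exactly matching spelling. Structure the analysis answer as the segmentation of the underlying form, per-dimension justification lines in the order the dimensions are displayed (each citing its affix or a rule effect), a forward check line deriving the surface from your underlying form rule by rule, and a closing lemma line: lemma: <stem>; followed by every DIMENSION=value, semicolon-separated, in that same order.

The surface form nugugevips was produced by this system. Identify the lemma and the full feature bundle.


underlying: nu-kikefip-s
CASE=zo - signalled by the affix -s
RANK=fe - signalled by the affix nu-
check: nukikefips -> nukukefips -> nukukevips -> nugugevips
lemma: kikefip; CASE=zo; RANK=fe


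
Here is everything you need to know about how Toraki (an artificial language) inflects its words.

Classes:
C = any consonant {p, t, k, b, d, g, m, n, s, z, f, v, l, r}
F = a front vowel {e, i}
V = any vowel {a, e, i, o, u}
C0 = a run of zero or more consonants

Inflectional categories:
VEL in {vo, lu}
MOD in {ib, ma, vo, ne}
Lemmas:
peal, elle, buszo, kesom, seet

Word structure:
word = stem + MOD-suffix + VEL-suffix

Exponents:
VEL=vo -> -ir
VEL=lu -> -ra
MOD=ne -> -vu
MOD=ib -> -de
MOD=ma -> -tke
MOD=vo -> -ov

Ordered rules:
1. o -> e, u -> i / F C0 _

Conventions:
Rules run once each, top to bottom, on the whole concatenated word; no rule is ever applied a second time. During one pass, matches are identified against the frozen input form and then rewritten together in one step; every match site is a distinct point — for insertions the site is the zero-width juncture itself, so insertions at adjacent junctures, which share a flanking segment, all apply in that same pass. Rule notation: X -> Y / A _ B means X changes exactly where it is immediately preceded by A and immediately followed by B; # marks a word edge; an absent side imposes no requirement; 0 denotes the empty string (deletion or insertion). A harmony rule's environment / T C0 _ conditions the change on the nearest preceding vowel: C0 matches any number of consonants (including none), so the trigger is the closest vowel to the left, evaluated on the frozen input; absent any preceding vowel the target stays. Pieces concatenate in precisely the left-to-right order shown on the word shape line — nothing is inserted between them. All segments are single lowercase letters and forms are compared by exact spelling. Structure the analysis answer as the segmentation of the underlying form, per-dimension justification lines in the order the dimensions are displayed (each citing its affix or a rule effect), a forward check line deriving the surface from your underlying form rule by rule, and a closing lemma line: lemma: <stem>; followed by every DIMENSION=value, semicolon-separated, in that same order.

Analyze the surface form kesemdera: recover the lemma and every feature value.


underlying: kesom-de-ra
VEL=lu - signalled by the affix -ra
MOD=ib - signalled by the affix -de
check: kesomdera -> kesemdera
lemma: kesom; VEL=lu; MOD=ib


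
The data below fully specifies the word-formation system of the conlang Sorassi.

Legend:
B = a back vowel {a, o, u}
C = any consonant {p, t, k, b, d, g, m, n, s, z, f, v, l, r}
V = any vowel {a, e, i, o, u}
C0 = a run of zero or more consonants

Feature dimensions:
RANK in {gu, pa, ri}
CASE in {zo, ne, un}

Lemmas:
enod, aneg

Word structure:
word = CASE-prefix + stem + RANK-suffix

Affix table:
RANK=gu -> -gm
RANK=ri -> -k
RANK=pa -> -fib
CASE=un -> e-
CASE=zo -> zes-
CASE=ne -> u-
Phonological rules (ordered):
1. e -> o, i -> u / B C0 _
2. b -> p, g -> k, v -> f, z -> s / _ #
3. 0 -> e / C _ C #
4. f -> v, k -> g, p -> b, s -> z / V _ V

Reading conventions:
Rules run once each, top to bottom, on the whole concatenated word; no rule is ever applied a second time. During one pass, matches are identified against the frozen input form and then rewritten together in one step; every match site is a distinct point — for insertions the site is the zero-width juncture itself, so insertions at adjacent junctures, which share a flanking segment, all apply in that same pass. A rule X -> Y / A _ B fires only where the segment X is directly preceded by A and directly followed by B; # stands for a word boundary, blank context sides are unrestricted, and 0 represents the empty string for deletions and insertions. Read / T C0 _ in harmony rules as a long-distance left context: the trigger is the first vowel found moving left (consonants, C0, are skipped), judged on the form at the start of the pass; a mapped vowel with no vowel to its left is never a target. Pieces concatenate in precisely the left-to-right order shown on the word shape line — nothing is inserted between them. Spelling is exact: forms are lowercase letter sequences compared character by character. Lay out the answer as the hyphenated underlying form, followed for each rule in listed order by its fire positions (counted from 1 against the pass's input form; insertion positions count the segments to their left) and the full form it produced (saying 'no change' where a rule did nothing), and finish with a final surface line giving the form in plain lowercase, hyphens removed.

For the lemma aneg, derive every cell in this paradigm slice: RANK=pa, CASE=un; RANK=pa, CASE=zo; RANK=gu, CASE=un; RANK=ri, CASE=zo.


cell RANK=pa, CASE=un:
underlying: e-aneg-fib
1. e -> o, i -> u / B C0 _: fires at position(s) 4: eanogfib
2. b -> p, g -> k, v -> f, z -> s / _ #: fires at position(s) 8: eanogfip
3. 0 -> e / C _ C #: no change
4. f -> v, k -> g, p -> b, s -> z / V _ V: no change
surface: eanogfip

cell RANK=pa, CASE=zo:
underlying: zes-aneg-fib
1. e -> o, i -> u / B C0 _: fires at position(s) 6: zesanogfib
2. b -> p, g -> k, v -> f, z -> s / _ #: fires at position(s) 10: zesanogfip
3. 0 -> e / C _ C #: no change
4. f -> v, k -> g, p -> b, s -> z / V _ V: fires at position(s) 3: zezanogfip
surface: zezanogfip

cell RANK=gu, CASE=un:
underlying: e-aneg-gm
1. e -> o, i -> u / B C0 _: fires at position(s) 4: eanoggm
2. b -> p, g -> k, v -> f, z -> s / _ #: no change
3. 0 -> e / C _ C #: inserts after position(s) 6: eanoggem
4. f -> v, k -> g, p -> b, s -> z / V _ V: no change
surface: eanoggem

cell RANK=ri, CASE=zo:
underlying: zes-aneg-k
1. e -> o, i -> u / B C0 _: fires at position(s) 6: zesanogk
2. b -> p, g -> k, v -> f, z -> s / _ #: no change
3. 0 -> e / C _ C #: inserts after position(s) 7: zesanogek
4. f -> v, k -> g, p -> b, s -> z / V _ V: fires at position(s) 3: zezanogek
surface: zezanogek


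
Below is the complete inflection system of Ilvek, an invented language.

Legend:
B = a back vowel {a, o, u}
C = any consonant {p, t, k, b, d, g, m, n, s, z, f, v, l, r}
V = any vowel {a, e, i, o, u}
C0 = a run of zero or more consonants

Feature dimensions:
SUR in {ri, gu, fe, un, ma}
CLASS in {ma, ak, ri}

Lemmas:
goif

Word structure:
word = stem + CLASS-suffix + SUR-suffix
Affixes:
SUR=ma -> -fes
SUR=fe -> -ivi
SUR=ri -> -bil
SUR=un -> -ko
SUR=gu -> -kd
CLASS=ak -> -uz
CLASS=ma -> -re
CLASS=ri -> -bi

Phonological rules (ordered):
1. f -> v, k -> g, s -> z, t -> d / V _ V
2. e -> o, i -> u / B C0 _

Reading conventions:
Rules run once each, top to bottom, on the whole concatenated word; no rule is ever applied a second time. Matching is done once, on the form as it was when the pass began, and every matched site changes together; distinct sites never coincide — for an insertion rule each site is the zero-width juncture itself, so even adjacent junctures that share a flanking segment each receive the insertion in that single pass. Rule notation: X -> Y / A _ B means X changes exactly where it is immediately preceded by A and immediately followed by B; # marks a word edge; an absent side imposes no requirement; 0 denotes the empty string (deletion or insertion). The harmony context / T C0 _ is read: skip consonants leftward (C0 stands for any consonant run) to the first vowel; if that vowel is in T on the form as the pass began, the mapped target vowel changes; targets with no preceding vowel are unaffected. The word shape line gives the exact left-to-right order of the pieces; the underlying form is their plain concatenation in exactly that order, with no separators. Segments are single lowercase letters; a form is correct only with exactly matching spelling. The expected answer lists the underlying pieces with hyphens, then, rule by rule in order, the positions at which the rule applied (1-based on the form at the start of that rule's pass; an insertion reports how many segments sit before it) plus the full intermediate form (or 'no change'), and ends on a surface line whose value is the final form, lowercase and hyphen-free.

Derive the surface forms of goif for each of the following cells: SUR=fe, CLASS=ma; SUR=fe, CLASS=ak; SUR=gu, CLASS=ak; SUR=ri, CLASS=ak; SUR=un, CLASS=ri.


cell SUR=fe, CLASS=ma:
underlying: goif-re-ivi
1. f -> v, k -> g, s -> z, t -> d / V _ V: no change
2. e -> o, i -> u / B C0 _: fires at position(s) 3: goufreivi
surface: goufreivi

cell SUR=fe, CLASS=ak:
underlying: goif-uz-ivi
1. f -> v, k -> g, s -> z, t -> d / V _ V: fires at position(s) 4: goivuzivi
2. e -> o, i -> u / B C0 _: fires at position(s) 3, 7: gouvuzuvi
surface: gouvuzuvi

cell SUR=gu, CLASS=ak:
underlying: goif-uz-kd
1. f -> v, k -> g, s -> z, t -> d / V _ V: fires at position(s) 4: goivuzkd
2. e -> o, i -> u / B C0 _: fires at position(s) 3: gouvuzkd
surface: gouvuzkd

cell SUR=ri, CLASS=ak:
underlying: goif-uz-bil
1. f -> v, k -> g, s -> z, t -> d / V _ V: fires at position(s) 4: goivuzbil
2. e -> o, i -> u / B C0 _: fires at position(s) 3, 8: gouvuzbul
surface: gouvuzbul

cell SUR=un, CLASS=ri:
underlying: goif-bi-ko
1. f -> v, k -> g, s -> z, t -> d / V _ V: fires at position(s) 7: goifbigo
2. e -> o, i -> u / B C0 _: fires at position(s) 3: goufbigo
surface: goufbigo


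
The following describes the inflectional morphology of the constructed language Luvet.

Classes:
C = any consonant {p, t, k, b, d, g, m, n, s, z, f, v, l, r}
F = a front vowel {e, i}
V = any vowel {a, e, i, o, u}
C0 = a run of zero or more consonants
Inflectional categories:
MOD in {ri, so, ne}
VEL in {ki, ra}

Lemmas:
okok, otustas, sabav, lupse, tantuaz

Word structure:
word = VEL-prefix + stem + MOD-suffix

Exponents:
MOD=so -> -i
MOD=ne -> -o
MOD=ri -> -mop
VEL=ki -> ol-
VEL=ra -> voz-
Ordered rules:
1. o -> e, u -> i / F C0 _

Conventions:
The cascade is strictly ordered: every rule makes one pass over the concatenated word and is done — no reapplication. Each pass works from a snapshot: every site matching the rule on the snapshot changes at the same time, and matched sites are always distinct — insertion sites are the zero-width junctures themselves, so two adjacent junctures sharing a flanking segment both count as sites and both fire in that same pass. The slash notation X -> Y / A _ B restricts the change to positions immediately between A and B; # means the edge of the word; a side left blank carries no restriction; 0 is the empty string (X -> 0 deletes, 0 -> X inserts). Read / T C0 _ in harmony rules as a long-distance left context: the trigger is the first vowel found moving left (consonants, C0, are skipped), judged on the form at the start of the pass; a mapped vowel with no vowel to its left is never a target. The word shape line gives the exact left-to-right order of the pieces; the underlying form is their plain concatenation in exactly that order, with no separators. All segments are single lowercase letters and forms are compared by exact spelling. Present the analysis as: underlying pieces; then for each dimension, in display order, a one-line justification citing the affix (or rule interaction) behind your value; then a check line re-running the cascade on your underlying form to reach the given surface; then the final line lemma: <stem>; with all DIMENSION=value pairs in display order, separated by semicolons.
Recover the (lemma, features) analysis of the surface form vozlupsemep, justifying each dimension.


underlying: voz-lupse-mop
MOD=ri - signalled by the affix -mop
VEL=ra - signalled by the affix voz-
check: vozlupsemop -> vozlupsemep
lemma: lupse; MOD=ri; VEL=ra


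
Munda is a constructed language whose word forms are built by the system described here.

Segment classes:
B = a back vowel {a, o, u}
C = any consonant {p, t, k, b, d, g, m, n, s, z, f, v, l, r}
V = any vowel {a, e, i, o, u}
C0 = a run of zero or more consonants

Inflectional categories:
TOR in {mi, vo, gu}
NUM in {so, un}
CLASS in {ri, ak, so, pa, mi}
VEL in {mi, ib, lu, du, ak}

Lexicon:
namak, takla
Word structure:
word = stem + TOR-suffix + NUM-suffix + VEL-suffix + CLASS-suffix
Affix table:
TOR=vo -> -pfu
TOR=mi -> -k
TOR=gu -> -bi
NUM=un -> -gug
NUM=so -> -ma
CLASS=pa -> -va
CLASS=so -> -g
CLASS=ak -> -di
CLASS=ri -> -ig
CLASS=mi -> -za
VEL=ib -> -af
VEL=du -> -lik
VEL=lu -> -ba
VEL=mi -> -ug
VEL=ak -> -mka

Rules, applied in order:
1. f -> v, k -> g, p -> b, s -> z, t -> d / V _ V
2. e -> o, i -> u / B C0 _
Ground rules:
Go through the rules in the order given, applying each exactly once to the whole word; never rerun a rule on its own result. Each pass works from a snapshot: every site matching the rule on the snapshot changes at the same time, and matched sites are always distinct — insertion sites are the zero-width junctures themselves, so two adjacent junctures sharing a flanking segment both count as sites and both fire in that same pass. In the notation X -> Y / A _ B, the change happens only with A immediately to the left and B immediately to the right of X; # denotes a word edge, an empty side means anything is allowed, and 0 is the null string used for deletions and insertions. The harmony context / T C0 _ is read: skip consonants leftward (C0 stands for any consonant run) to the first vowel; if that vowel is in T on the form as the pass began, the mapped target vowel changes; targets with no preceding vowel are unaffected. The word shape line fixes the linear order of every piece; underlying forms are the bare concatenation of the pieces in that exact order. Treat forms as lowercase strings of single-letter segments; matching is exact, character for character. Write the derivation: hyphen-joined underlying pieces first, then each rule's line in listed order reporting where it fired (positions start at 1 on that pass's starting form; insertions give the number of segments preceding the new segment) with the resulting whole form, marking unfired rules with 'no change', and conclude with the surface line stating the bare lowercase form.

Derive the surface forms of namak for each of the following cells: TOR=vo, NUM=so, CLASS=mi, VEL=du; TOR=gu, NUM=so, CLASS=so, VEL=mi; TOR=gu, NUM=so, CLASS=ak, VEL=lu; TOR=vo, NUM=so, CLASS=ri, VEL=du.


cell TOR=vo, NUM=so, CLASS=mi, VEL=du:
underlying: namak-pfu-ma-lik-za
1. f -> v, k -> g, p -> b, s -> z, t -> d / V _ V: no change
2. e -> o, i -> u / B C0 _: fires at position(s) 12: namakpfumalukza
surface: namakpfumalukza

cell TOR=gu, NUM=so, CLASS=so, VEL=mi:
underlying: namak-bi-ma-ug-g
1. f -> v, k -> g, p -> b, s -> z, t -> d / V _ V: no change
2. e -> o, i -> u / B C0 _: fires at position(s) 7: namakbumaugg
surface: namakbumaugg

cell TOR=gu, NUM=so, CLASS=ak, VEL=lu:
underlying: namak-bi-ma-ba-di
1. f -> v, k -> g, p -> b, s -> z, t -> d / V _ V: no change
2. e -> o, i -> u / B C0 _: fires at position(s) 7, 13: namakbumabadu
surface: namakbumabadu

cell TOR=vo, NUM=so, CLASS=ri, VEL=du:
underlying: namak-pfu-ma-lik-ig
1. f -> v, k -> g, p -> b, s -> z, t -> d / V _ V: fires at position(s) 13: namakpfumaligig
2. e -> o, i -> u / B C0 _: fires at position(s) 12: namakpfumalugig
surface: namakpfumalugig
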